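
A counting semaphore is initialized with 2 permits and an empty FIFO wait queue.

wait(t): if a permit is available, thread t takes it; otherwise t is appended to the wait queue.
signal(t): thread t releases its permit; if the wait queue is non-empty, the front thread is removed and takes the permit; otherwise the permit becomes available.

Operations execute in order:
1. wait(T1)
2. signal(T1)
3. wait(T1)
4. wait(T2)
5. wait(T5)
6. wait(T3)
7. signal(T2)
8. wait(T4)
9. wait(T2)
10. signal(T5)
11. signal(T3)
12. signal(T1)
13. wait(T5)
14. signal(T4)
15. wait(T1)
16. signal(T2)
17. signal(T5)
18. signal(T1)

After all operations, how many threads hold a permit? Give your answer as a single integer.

Step 1: wait(T1) -> count=1 queue=[] holders={T1}
Step 2: signal(T1) -> count=2 queue=[] holders={none}
Step 3: wait(T1) -> count=1 queue=[] holders={T1}
Step 4: wait(T2) -> count=0 queue=[] holders={T1,T2}
Step 5: wait(T5) -> count=0 queue=[T5] holders={T1,T2}
Step 6: wait(T3) -> count=0 queue=[T5,T3] holders={T1,T2}
Step 7: signal(T2) -> count=0 queue=[T3] holders={T1,T5}
Step 8: wait(T4) -> count=0 queue=[T3,T4] holders={T1,T5}
Step 9: wait(T2) -> count=0 queue=[T3,T4,T2] holders={T1,T5}
Step 10: signal(T5) -> count=0 queue=[T4,T2] holders={T1,T3}
Step 11: signal(T3) -> count=0 queue=[T2] holders={T1,T4}
Step 12: signal(T1) -> count=0 queue=[] holders={T2,T4}
Step 13: wait(T5) -> count=0 queue=[T5] holders={T2,T4}
Step 14: signal(T4) -> count=0 queue=[] holders={T2,T5}
Step 15: wait(T1) -> count=0 queue=[T1] holders={T2,T5}
Step 16: signal(T2) -> count=0 queue=[] holders={T1,T5}
Step 17: signal(T5) -> count=1 queue=[] holders={T1}
Step 18: signal(T1) -> count=2 queue=[] holders={none}
Final holders: {none} -> 0 thread(s)

Answer: 0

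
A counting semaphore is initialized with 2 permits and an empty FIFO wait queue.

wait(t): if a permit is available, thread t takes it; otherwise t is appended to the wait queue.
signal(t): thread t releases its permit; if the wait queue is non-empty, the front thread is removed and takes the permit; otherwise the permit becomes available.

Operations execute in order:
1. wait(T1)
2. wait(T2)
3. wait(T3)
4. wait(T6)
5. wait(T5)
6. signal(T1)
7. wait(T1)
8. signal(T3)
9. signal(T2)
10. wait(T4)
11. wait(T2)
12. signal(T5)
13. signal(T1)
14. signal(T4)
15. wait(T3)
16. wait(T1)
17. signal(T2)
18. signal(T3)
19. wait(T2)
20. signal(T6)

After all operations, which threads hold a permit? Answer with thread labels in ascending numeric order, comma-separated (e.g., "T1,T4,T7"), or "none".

Step 1: wait(T1) -> count=1 queue=[] holders={T1}
Step 2: wait(T2) -> count=0 queue=[] holders={T1,T2}
Step 3: wait(T3) -> count=0 queue=[T3] holders={T1,T2}
Step 4: wait(T6) -> count=0 queue=[T3,T6] holders={T1,T2}
Step 5: wait(T5) -> count=0 queue=[T3,T6,T5] holders={T1,T2}
Step 6: signal(T1) -> count=0 queue=[T6,T5] holders={T2,T3}
Step 7: wait(T1) -> count=0 queue=[T6,T5,T1] holders={T2,T3}
Step 8: signal(T3) -> count=0 queue=[T5,T1] holders={T2,T6}
Step 9: signal(T2) -> count=0 queue=[T1] holders={T5,T6}
Step 10: wait(T4) -> count=0 queue=[T1,T4] holders={T5,T6}
Step 11: wait(T2) -> count=0 queue=[T1,T4,T2] holders={T5,T6}
Step 12: signal(T5) -> count=0 queue=[T4,T2] holders={T1,T6}
Step 13: signal(T1) -> count=0 queue=[T2] holders={T4,T6}
Step 14: signal(T4) -> count=0 queue=[] holders={T2,T6}
Step 15: wait(T3) -> count=0 queue=[T3] holders={T2,T6}
Step 16: wait(T1) -> count=0 queue=[T3,T1] holders={T2,T6}
Step 17: signal(T2) -> count=0 queue=[T1] holders={T3,T6}
Step 18: signal(T3) -> count=0 queue=[] holders={T1,T6}
Step 19: wait(T2) -> count=0 queue=[T2] holders={T1,T6}
Step 20: signal(T6) -> count=0 queue=[] holders={T1,T2}
Final holders: T1,T2

Answer: T1,T2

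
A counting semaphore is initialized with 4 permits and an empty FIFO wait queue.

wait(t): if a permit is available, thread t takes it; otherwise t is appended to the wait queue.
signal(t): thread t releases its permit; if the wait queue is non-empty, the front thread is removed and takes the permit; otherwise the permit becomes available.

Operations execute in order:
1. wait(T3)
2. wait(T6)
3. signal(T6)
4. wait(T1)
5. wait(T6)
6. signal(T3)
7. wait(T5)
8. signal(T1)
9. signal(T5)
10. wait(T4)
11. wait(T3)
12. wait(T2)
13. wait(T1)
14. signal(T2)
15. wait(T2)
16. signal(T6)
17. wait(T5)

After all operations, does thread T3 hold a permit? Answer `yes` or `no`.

Answer: yes

Derivation:
Step 1: wait(T3) -> count=3 queue=[] holders={T3}
Step 2: wait(T6) -> count=2 queue=[] holders={T3,T6}
Step 3: signal(T6) -> count=3 queue=[] holders={T3}
Step 4: wait(T1) -> count=2 queue=[] holders={T1,T3}
Step 5: wait(T6) -> count=1 queue=[] holders={T1,T3,T6}
Step 6: signal(T3) -> count=2 queue=[] holders={T1,T6}
Step 7: wait(T5) -> count=1 queue=[] holders={T1,T5,T6}
Step 8: signal(T1) -> count=2 queue=[] holders={T5,T6}
Step 9: signal(T5) -> count=3 queue=[] holders={T6}
Step 10: wait(T4) -> count=2 queue=[] holders={T4,T6}
Step 11: wait(T3) -> count=1 queue=[] holders={T3,T4,T6}
Step 12: wait(T2) -> count=0 queue=[] holders={T2,T3,T4,T6}
Step 13: wait(T1) -> count=0 queue=[T1] holders={T2,T3,T4,T6}
Step 14: signal(T2) -> count=0 queue=[] holders={T1,T3,T4,T6}
Step 15: wait(T2) -> count=0 queue=[T2] holders={T1,T3,T4,T6}
Step 16: signal(T6) -> count=0 queue=[] holders={T1,T2,T3,T4}
Step 17: wait(T5) -> count=0 queue=[T5] holders={T1,T2,T3,T4}
Final holders: {T1,T2,T3,T4} -> T3 in holders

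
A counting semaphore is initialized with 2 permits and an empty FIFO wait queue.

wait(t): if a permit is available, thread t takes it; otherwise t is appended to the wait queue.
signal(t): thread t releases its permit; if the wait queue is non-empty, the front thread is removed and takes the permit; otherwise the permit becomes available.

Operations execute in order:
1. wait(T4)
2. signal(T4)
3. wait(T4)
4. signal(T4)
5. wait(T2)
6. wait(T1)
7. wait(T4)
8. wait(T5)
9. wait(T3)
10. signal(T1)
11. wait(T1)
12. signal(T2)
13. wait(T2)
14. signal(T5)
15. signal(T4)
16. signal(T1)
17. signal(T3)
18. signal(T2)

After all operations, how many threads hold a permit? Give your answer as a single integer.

Step 1: wait(T4) -> count=1 queue=[] holders={T4}
Step 2: signal(T4) -> count=2 queue=[] holders={none}
Step 3: wait(T4) -> count=1 queue=[] holders={T4}
Step 4: signal(T4) -> count=2 queue=[] holders={none}
Step 5: wait(T2) -> count=1 queue=[] holders={T2}
Step 6: wait(T1) -> count=0 queue=[] holders={T1,T2}
Step 7: wait(T4) -> count=0 queue=[T4] holders={T1,T2}
Step 8: wait(T5) -> count=0 queue=[T4,T5] holders={T1,T2}
Step 9: wait(T3) -> count=0 queue=[T4,T5,T3] holders={T1,T2}
Step 10: signal(T1) -> count=0 queue=[T5,T3] holders={T2,T4}
Step 11: wait(T1) -> count=0 queue=[T5,T3,T1] holders={T2,T4}
Step 12: signal(T2) -> count=0 queue=[T3,T1] holders={T4,T5}
Step 13: wait(T2) -> count=0 queue=[T3,T1,T2] holders={T4,T5}
Step 14: signal(T5) -> count=0 queue=[T1,T2] holders={T3,T4}
Step 15: signal(T4) -> count=0 queue=[T2] holders={T1,T3}
Step 16: signal(T1) -> count=0 queue=[] holders={T2,T3}
Step 17: signal(T3) -> count=1 queue=[] holders={T2}
Step 18: signal(T2) -> count=2 queue=[] holders={none}
Final holders: {none} -> 0 thread(s)

Answer: 0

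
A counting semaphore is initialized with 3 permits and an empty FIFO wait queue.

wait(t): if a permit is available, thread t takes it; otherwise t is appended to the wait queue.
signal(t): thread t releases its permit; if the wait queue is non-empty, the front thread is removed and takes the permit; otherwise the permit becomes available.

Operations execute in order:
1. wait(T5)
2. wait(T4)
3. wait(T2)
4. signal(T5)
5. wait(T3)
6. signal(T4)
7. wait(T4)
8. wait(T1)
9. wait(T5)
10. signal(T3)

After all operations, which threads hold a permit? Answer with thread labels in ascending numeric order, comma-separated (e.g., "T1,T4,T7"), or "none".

Step 1: wait(T5) -> count=2 queue=[] holders={T5}
Step 2: wait(T4) -> count=1 queue=[] holders={T4,T5}
Step 3: wait(T2) -> count=0 queue=[] holders={T2,T4,T5}
Step 4: signal(T5) -> count=1 queue=[] holders={T2,T4}
Step 5: wait(T3) -> count=0 queue=[] holders={T2,T3,T4}
Step 6: signal(T4) -> count=1 queue=[] holders={T2,T3}
Step 7: wait(T4) -> count=0 queue=[] holders={T2,T3,T4}
Step 8: wait(T1) -> count=0 queue=[T1] holders={T2,T3,T4}
Step 9: wait(T5) -> count=0 queue=[T1,T5] holders={T2,T3,T4}
Step 10: signal(T3) -> count=0 queue=[T5] holders={T1,T2,T4}
Final holders: T1,T2,T4

Answer: T1,T2,T4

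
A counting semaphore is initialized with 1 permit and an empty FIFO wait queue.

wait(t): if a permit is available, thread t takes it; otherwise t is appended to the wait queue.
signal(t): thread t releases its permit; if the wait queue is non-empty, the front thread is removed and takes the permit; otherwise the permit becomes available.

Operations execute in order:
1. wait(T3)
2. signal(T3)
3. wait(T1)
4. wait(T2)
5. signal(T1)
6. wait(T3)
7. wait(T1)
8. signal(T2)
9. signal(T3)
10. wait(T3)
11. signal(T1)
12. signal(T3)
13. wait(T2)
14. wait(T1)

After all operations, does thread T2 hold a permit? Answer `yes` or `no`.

Step 1: wait(T3) -> count=0 queue=[] holders={T3}
Step 2: signal(T3) -> count=1 queue=[] holders={none}
Step 3: wait(T1) -> count=0 queue=[] holders={T1}
Step 4: wait(T2) -> count=0 queue=[T2] holders={T1}
Step 5: signal(T1) -> count=0 queue=[] holders={T2}
Step 6: wait(T3) -> count=0 queue=[T3] holders={T2}
Step 7: wait(T1) -> count=0 queue=[T3,T1] holders={T2}
Step 8: signal(T2) -> count=0 queue=[T1] holders={T3}
Step 9: signal(T3) -> count=0 queue=[] holders={T1}
Step 10: wait(T3) -> count=0 queue=[T3] holders={T1}
Step 11: signal(T1) -> count=0 queue=[] holders={T3}
Step 12: signal(T3) -> count=1 queue=[] holders={none}
Step 13: wait(T2) -> count=0 queue=[] holders={T2}
Step 14: wait(T1) -> count=0 queue=[T1] holders={T2}
Final holders: {T2} -> T2 in holders

Answer: yes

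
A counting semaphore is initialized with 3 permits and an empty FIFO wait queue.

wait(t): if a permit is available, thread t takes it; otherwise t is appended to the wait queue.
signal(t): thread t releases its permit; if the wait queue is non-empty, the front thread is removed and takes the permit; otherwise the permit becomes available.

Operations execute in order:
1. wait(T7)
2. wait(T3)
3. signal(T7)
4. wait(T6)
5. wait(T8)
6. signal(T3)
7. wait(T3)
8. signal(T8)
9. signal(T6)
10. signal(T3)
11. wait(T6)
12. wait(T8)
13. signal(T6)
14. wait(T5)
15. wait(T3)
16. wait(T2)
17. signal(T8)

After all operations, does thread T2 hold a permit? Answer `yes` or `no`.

Step 1: wait(T7) -> count=2 queue=[] holders={T7}
Step 2: wait(T3) -> count=1 queue=[] holders={T3,T7}
Step 3: signal(T7) -> count=2 queue=[] holders={T3}
Step 4: wait(T6) -> count=1 queue=[] holders={T3,T6}
Step 5: wait(T8) -> count=0 queue=[] holders={T3,T6,T8}
Step 6: signal(T3) -> count=1 queue=[] holders={T6,T8}
Step 7: wait(T3) -> count=0 queue=[] holders={T3,T6,T8}
Step 8: signal(T8) -> count=1 queue=[] holders={T3,T6}
Step 9: signal(T6) -> count=2 queue=[] holders={T3}
Step 10: signal(T3) -> count=3 queue=[] holders={none}
Step 11: wait(T6) -> count=2 queue=[] holders={T6}
Step 12: wait(T8) -> count=1 queue=[] holders={T6,T8}
Step 13: signal(T6) -> count=2 queue=[] holders={T8}
Step 14: wait(T5) -> count=1 queue=[] holders={T5,T8}
Step 15: wait(T3) -> count=0 queue=[] holders={T3,T5,T8}
Step 16: wait(T2) -> count=0 queue=[T2] holders={T3,T5,T8}
Step 17: signal(T8) -> count=0 queue=[] holders={T2,T3,T5}
Final holders: {T2,T3,T5} -> T2 in holders

Answer: yes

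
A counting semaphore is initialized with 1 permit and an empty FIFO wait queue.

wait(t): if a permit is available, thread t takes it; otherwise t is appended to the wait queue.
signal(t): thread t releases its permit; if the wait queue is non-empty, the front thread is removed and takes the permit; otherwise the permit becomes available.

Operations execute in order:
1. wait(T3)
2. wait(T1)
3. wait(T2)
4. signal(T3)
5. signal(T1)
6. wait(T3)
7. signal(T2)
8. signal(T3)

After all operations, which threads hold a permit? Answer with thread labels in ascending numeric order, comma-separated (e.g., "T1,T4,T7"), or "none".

Answer: none

Derivation:
Step 1: wait(T3) -> count=0 queue=[] holders={T3}
Step 2: wait(T1) -> count=0 queue=[T1] holders={T3}
Step 3: wait(T2) -> count=0 queue=[T1,T2] holders={T3}
Step 4: signal(T3) -> count=0 queue=[T2] holders={T1}
Step 5: signal(T1) -> count=0 queue=[] holders={T2}
Step 6: wait(T3) -> count=0 queue=[T3] holders={T2}
Step 7: signal(T2) -> count=0 queue=[] holders={T3}
Step 8: signal(T3) -> count=1 queue=[] holders={none}
Final holders: none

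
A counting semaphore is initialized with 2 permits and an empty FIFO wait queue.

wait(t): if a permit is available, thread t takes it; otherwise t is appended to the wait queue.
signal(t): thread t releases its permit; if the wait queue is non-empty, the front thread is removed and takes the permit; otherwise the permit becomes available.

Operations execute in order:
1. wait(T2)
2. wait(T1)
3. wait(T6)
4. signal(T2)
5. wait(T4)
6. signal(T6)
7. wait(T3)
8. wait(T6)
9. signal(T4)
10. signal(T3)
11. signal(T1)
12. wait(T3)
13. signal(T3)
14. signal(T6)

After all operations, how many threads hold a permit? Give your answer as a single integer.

Answer: 0

Derivation:
Step 1: wait(T2) -> count=1 queue=[] holders={T2}
Step 2: wait(T1) -> count=0 queue=[] holders={T1,T2}
Step 3: wait(T6) -> count=0 queue=[T6] holders={T1,T2}
Step 4: signal(T2) -> count=0 queue=[] holders={T1,T6}
Step 5: wait(T4) -> count=0 queue=[T4] holders={T1,T6}
Step 6: signal(T6) -> count=0 queue=[] holders={T1,T4}
Step 7: wait(T3) -> count=0 queue=[T3] holders={T1,T4}
Step 8: wait(T6) -> count=0 queue=[T3,T6] holders={T1,T4}
Step 9: signal(T4) -> count=0 queue=[T6] holders={T1,T3}
Step 10: signal(T3) -> count=0 queue=[] holders={T1,T6}
Step 11: signal(T1) -> count=1 queue=[] holders={T6}
Step 12: wait(T3) -> count=0 queue=[] holders={T3,T6}
Step 13: signal(T3) -> count=1 queue=[] holders={T6}
Step 14: signal(T6) -> count=2 queue=[] holders={none}
Final holders: {none} -> 0 thread(s)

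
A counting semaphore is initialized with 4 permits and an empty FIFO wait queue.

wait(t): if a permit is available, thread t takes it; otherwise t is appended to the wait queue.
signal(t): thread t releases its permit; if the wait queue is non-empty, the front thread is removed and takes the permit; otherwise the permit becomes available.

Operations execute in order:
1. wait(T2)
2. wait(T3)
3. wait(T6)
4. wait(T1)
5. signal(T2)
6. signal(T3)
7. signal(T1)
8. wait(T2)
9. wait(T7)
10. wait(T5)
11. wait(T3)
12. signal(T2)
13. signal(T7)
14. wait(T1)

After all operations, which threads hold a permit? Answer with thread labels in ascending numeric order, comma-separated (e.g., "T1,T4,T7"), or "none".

Step 1: wait(T2) -> count=3 queue=[] holders={T2}
Step 2: wait(T3) -> count=2 queue=[] holders={T2,T3}
Step 3: wait(T6) -> count=1 queue=[] holders={T2,T3,T6}
Step 4: wait(T1) -> count=0 queue=[] holders={T1,T2,T3,T6}
Step 5: signal(T2) -> count=1 queue=[] holders={T1,T3,T6}
Step 6: signal(T3) -> count=2 queue=[] holders={T1,T6}
Step 7: signal(T1) -> count=3 queue=[] holders={T6}
Step 8: wait(T2) -> count=2 queue=[] holders={T2,T6}
Step 9: wait(T7) -> count=1 queue=[] holders={T2,T6,T7}
Step 10: wait(T5) -> count=0 queue=[] holders={T2,T5,T6,T7}
Step 11: wait(T3) -> count=0 queue=[T3] holders={T2,T5,T6,T7}
Step 12: signal(T2) -> count=0 queue=[] holders={T3,T5,T6,T7}
Step 13: signal(T7) -> count=1 queue=[] holders={T3,T5,T6}
Step 14: wait(T1) -> count=0 queue=[] holders={T1,T3,T5,T6}
Final holders: T1,T3,T5,T6

Answer: T1,T3,T5,T6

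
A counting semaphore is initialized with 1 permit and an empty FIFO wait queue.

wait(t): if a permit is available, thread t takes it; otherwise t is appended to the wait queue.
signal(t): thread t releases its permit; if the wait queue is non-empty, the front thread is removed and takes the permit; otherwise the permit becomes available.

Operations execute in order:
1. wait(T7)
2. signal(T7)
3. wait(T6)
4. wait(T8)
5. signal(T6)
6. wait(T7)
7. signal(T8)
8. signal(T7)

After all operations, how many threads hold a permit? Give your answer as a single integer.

Answer: 0

Derivation:
Step 1: wait(T7) -> count=0 queue=[] holders={T7}
Step 2: signal(T7) -> count=1 queue=[] holders={none}
Step 3: wait(T6) -> count=0 queue=[] holders={T6}
Step 4: wait(T8) -> count=0 queue=[T8] holders={T6}
Step 5: signal(T6) -> count=0 queue=[] holders={T8}
Step 6: wait(T7) -> count=0 queue=[T7] holders={T8}
Step 7: signal(T8) -> count=0 queue=[] holders={T7}
Step 8: signal(T7) -> count=1 queue=[] holders={none}
Final holders: {none} -> 0 thread(s)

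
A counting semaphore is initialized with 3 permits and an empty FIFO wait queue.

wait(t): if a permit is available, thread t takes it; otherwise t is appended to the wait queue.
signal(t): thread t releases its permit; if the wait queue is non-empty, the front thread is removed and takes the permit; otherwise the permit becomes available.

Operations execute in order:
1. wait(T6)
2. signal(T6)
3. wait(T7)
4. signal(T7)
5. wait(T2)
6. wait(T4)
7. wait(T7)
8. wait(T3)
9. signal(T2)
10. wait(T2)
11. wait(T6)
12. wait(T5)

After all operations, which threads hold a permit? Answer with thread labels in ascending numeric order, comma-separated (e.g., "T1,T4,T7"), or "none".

Step 1: wait(T6) -> count=2 queue=[] holders={T6}
Step 2: signal(T6) -> count=3 queue=[] holders={none}
Step 3: wait(T7) -> count=2 queue=[] holders={T7}
Step 4: signal(T7) -> count=3 queue=[] holders={none}
Step 5: wait(T2) -> count=2 queue=[] holders={T2}
Step 6: wait(T4) -> count=1 queue=[] holders={T2,T4}
Step 7: wait(T7) -> count=0 queue=[] holders={T2,T4,T7}
Step 8: wait(T3) -> count=0 queue=[T3] holders={T2,T4,T7}
Step 9: signal(T2) -> count=0 queue=[] holders={T3,T4,T7}
Step 10: wait(T2) -> count=0 queue=[T2] holders={T3,T4,T7}
Step 11: wait(T6) -> count=0 queue=[T2,T6] holders={T3,T4,T7}
Step 12: wait(T5) -> count=0 queue=[T2,T6,T5] holders={T3,T4,T7}
Final holders: T3,T4,T7

Answer: T3,T4,T7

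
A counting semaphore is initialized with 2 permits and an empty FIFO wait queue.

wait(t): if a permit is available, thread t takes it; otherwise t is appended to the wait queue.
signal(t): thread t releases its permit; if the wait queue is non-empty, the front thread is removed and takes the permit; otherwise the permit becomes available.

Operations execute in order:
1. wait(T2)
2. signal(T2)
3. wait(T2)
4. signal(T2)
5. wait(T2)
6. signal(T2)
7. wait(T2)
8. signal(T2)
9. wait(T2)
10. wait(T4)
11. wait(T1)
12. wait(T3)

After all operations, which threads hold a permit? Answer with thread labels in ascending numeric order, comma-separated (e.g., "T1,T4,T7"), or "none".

Step 1: wait(T2) -> count=1 queue=[] holders={T2}
Step 2: signal(T2) -> count=2 queue=[] holders={none}
Step 3: wait(T2) -> count=1 queue=[] holders={T2}
Step 4: signal(T2) -> count=2 queue=[] holders={none}
Step 5: wait(T2) -> count=1 queue=[] holders={T2}
Step 6: signal(T2) -> count=2 queue=[] holders={none}
Step 7: wait(T2) -> count=1 queue=[] holders={T2}
Step 8: signal(T2) -> count=2 queue=[] holders={none}
Step 9: wait(T2) -> count=1 queue=[] holders={T2}
Step 10: wait(T4) -> count=0 queue=[] holders={T2,T4}
Step 11: wait(T1) -> count=0 queue=[T1] holders={T2,T4}
Step 12: wait(T3) -> count=0 queue=[T1,T3] holders={T2,T4}
Final holders: T2,T4

Answer: T2,T4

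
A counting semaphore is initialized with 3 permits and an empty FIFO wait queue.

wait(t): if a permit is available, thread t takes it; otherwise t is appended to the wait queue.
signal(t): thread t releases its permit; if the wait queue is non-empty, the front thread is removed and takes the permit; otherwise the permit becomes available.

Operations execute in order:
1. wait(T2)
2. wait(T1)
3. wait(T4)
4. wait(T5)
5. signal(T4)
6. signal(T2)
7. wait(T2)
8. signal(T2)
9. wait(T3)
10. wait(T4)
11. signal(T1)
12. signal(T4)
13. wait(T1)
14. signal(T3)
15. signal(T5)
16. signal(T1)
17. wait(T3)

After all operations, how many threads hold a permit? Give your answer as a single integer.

Answer: 1

Derivation:
Step 1: wait(T2) -> count=2 queue=[] holders={T2}
Step 2: wait(T1) -> count=1 queue=[] holders={T1,T2}
Step 3: wait(T4) -> count=0 queue=[] holders={T1,T2,T4}
Step 4: wait(T5) -> count=0 queue=[T5] holders={T1,T2,T4}
Step 5: signal(T4) -> count=0 queue=[] holders={T1,T2,T5}
Step 6: signal(T2) -> count=1 queue=[] holders={T1,T5}
Step 7: wait(T2) -> count=0 queue=[] holders={T1,T2,T5}
Step 8: signal(T2) -> count=1 queue=[] holders={T1,T5}
Step 9: wait(T3) -> count=0 queue=[] holders={T1,T3,T5}
Step 10: wait(T4) -> count=0 queue=[T4] holders={T1,T3,T5}
Step 11: signal(T1) -> count=0 queue=[] holders={T3,T4,T5}
Step 12: signal(T4) -> count=1 queue=[] holders={T3,T5}
Step 13: wait(T1) -> count=0 queue=[] holders={T1,T3,T5}
Step 14: signal(T3) -> count=1 queue=[] holders={T1,T5}
Step 15: signal(T5) -> count=2 queue=[] holders={T1}
Step 16: signal(T1) -> count=3 queue=[] holders={none}
Step 17: wait(T3) -> count=2 queue=[] holders={T3}
Final holders: {T3} -> 1 thread(s)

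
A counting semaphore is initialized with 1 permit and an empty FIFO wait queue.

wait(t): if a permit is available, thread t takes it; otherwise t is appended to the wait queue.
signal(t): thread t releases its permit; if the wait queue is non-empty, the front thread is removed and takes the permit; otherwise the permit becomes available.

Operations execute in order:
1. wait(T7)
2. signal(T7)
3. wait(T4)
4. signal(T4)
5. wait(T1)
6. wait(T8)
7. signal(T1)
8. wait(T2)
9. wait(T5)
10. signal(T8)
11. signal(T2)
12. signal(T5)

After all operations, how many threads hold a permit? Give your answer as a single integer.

Answer: 0

Derivation:
Step 1: wait(T7) -> count=0 queue=[] holders={T7}
Step 2: signal(T7) -> count=1 queue=[] holders={none}
Step 3: wait(T4) -> count=0 queue=[] holders={T4}
Step 4: signal(T4) -> count=1 queue=[] holders={none}
Step 5: wait(T1) -> count=0 queue=[] holders={T1}
Step 6: wait(T8) -> count=0 queue=[T8] holders={T1}
Step 7: signal(T1) -> count=0 queue=[] holders={T8}
Step 8: wait(T2) -> count=0 queue=[T2] holders={T8}
Step 9: wait(T5) -> count=0 queue=[T2,T5] holders={T8}
Step 10: signal(T8) -> count=0 queue=[T5] holders={T2}
Step 11: signal(T2) -> count=0 queue=[] holders={T5}
Step 12: signal(T5) -> count=1 queue=[] holders={none}
Final holders: {none} -> 0 thread(s)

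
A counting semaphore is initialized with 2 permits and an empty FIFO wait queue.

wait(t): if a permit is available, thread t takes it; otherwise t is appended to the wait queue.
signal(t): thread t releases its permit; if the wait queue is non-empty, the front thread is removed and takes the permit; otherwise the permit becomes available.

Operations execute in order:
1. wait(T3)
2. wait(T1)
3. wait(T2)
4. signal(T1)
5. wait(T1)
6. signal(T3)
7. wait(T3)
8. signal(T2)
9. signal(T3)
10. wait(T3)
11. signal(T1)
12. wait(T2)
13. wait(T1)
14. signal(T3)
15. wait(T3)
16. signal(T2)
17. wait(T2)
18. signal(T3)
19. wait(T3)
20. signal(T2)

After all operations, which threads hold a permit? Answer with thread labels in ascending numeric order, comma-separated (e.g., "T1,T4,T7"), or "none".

Answer: T1,T3

Derivation:
Step 1: wait(T3) -> count=1 queue=[] holders={T3}
Step 2: wait(T1) -> count=0 queue=[] holders={T1,T3}
Step 3: wait(T2) -> count=0 queue=[T2] holders={T1,T3}
Step 4: signal(T1) -> count=0 queue=[] holders={T2,T3}
Step 5: wait(T1) -> count=0 queue=[T1] holders={T2,T3}
Step 6: signal(T3) -> count=0 queue=[] holders={T1,T2}
Step 7: wait(T3) -> count=0 queue=[T3] holders={T1,T2}
Step 8: signal(T2) -> count=0 queue=[] holders={T1,T3}
Step 9: signal(T3) -> count=1 queue=[] holders={T1}
Step 10: wait(T3) -> count=0 queue=[] holders={T1,T3}
Step 11: signal(T1) -> count=1 queue=[] holders={T3}
Step 12: wait(T2) -> count=0 queue=[] holders={T2,T3}
Step 13: wait(T1) -> count=0 queue=[T1] holders={T2,T3}
Step 14: signal(T3) -> count=0 queue=[] holders={T1,T2}
Step 15: wait(T3) -> count=0 queue=[T3] holders={T1,T2}
Step 16: signal(T2) -> count=0 queue=[] holders={T1,T3}
Step 17: wait(T2) -> count=0 queue=[T2] holders={T1,T3}
Step 18: signal(T3) -> count=0 queue=[] holders={T1,T2}
Step 19: wait(T3) -> count=0 queue=[T3] holders={T1,T2}
Step 20: signal(T2) -> count=0 queue=[] holders={T1,T3}
Final holders: T1,T3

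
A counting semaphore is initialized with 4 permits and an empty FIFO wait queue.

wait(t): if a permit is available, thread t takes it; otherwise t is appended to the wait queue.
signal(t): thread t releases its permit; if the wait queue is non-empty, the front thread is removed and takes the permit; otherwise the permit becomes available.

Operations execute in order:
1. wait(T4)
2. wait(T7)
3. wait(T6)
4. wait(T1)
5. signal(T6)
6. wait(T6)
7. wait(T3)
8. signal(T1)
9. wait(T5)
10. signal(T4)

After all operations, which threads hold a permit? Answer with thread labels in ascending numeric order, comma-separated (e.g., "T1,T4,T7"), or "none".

Step 1: wait(T4) -> count=3 queue=[] holders={T4}
Step 2: wait(T7) -> count=2 queue=[] holders={T4,T7}
Step 3: wait(T6) -> count=1 queue=[] holders={T4,T6,T7}
Step 4: wait(T1) -> count=0 queue=[] holders={T1,T4,T6,T7}
Step 5: signal(T6) -> count=1 queue=[] holders={T1,T4,T7}
Step 6: wait(T6) -> count=0 queue=[] holders={T1,T4,T6,T7}
Step 7: wait(T3) -> count=0 queue=[T3] holders={T1,T4,T6,T7}
Step 8: signal(T1) -> count=0 queue=[] holders={T3,T4,T6,T7}
Step 9: wait(T5) -> count=0 queue=[T5] holders={T3,T4,T6,T7}
Step 10: signal(T4) -> count=0 queue=[] holders={T3,T5,T6,T7}
Final holders: T3,T5,T6,T7

Answer: T3,T5,T6,T7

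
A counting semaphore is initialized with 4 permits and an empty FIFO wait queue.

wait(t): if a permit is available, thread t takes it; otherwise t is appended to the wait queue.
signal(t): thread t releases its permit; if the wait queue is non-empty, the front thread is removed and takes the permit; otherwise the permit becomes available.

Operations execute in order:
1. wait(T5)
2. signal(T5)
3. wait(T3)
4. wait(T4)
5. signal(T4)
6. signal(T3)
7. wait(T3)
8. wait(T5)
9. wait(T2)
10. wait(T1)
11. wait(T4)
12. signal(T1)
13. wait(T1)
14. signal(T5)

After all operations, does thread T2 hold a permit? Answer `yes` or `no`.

Step 1: wait(T5) -> count=3 queue=[] holders={T5}
Step 2: signal(T5) -> count=4 queue=[] holders={none}
Step 3: wait(T3) -> count=3 queue=[] holders={T3}
Step 4: wait(T4) -> count=2 queue=[] holders={T3,T4}
Step 5: signal(T4) -> count=3 queue=[] holders={T3}
Step 6: signal(T3) -> count=4 queue=[] holders={none}
Step 7: wait(T3) -> count=3 queue=[] holders={T3}
Step 8: wait(T5) -> count=2 queue=[] holders={T3,T5}
Step 9: wait(T2) -> count=1 queue=[] holders={T2,T3,T5}
Step 10: wait(T1) -> count=0 queue=[] holders={T1,T2,T3,T5}
Step 11: wait(T4) -> count=0 queue=[T4] holders={T1,T2,T3,T5}
Step 12: signal(T1) -> count=0 queue=[] holders={T2,T3,T4,T5}
Step 13: wait(T1) -> count=0 queue=[T1] holders={T2,T3,T4,T5}
Step 14: signal(T5) -> count=0 queue=[] holders={T1,T2,T3,T4}
Final holders: {T1,T2,T3,T4} -> T2 in holders

Answer: yes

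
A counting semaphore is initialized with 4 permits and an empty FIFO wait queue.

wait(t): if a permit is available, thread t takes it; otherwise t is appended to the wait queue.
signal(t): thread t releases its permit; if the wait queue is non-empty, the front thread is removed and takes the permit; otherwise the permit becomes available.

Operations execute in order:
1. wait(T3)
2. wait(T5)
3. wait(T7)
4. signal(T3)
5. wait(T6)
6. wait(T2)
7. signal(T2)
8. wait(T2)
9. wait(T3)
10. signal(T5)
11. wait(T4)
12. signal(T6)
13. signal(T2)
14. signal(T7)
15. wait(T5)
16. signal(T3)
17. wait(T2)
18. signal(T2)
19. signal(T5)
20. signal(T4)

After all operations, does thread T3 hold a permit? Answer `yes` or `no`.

Step 1: wait(T3) -> count=3 queue=[] holders={T3}
Step 2: wait(T5) -> count=2 queue=[] holders={T3,T5}
Step 3: wait(T7) -> count=1 queue=[] holders={T3,T5,T7}
Step 4: signal(T3) -> count=2 queue=[] holders={T5,T7}
Step 5: wait(T6) -> count=1 queue=[] holders={T5,T6,T7}
Step 6: wait(T2) -> count=0 queue=[] holders={T2,T5,T6,T7}
Step 7: signal(T2) -> count=1 queue=[] holders={T5,T6,T7}
Step 8: wait(T2) -> count=0 queue=[] holders={T2,T5,T6,T7}
Step 9: wait(T3) -> count=0 queue=[T3] holders={T2,T5,T6,T7}
Step 10: signal(T5) -> count=0 queue=[] holders={T2,T3,T6,T7}
Step 11: wait(T4) -> count=0 queue=[T4] holders={T2,T3,T6,T7}
Step 12: signal(T6) -> count=0 queue=[] holders={T2,T3,T4,T7}
Step 13: signal(T2) -> count=1 queue=[] holders={T3,T4,T7}
Step 14: signal(T7) -> count=2 queue=[] holders={T3,T4}
Step 15: wait(T5) -> count=1 queue=[] holders={T3,T4,T5}
Step 16: signal(T3) -> count=2 queue=[] holders={T4,T5}
Step 17: wait(T2) -> count=1 queue=[] holders={T2,T4,T5}
Step 18: signal(T2) -> count=2 queue=[] holders={T4,T5}
Step 19: signal(T5) -> count=3 queue=[] holders={T4}
Step 20: signal(T4) -> count=4 queue=[] holders={none}
Final holders: {none} -> T3 not in holders

Answer: no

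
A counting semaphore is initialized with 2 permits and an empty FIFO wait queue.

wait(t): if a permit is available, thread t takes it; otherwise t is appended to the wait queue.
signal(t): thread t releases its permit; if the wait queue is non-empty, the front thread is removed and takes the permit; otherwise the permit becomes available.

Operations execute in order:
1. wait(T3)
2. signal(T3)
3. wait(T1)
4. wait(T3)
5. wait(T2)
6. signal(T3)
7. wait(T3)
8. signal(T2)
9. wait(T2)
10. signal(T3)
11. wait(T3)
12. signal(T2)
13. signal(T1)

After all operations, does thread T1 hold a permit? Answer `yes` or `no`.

Step 1: wait(T3) -> count=1 queue=[] holders={T3}
Step 2: signal(T3) -> count=2 queue=[] holders={none}
Step 3: wait(T1) -> count=1 queue=[] holders={T1}
Step 4: wait(T3) -> count=0 queue=[] holders={T1,T3}
Step 5: wait(T2) -> count=0 queue=[T2] holders={T1,T3}
Step 6: signal(T3) -> count=0 queue=[] holders={T1,T2}
Step 7: wait(T3) -> count=0 queue=[T3] holders={T1,T2}
Step 8: signal(T2) -> count=0 queue=[] holders={T1,T3}
Step 9: wait(T2) -> count=0 queue=[T2] holders={T1,T3}
Step 10: signal(T3) -> count=0 queue=[] holders={T1,T2}
Step 11: wait(T3) -> count=0 queue=[T3] holders={T1,T2}
Step 12: signal(T2) -> count=0 queue=[] holders={T1,T3}
Step 13: signal(T1) -> count=1 queue=[] holders={T3}
Final holders: {T3} -> T1 not in holders

Answer: no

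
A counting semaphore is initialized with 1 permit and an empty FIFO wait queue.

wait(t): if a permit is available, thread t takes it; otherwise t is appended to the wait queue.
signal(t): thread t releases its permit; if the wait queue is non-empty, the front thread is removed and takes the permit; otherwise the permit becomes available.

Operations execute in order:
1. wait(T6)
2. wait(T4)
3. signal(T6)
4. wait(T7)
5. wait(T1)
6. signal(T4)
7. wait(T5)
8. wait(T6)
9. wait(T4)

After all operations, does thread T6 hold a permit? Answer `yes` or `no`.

Answer: no

Derivation:
Step 1: wait(T6) -> count=0 queue=[] holders={T6}
Step 2: wait(T4) -> count=0 queue=[T4] holders={T6}
Step 3: signal(T6) -> count=0 queue=[] holders={T4}
Step 4: wait(T7) -> count=0 queue=[T7] holders={T4}
Step 5: wait(T1) -> count=0 queue=[T7,T1] holders={T4}
Step 6: signal(T4) -> count=0 queue=[T1] holders={T7}
Step 7: wait(T5) -> count=0 queue=[T1,T5] holders={T7}
Step 8: wait(T6) -> count=0 queue=[T1,T5,T6] holders={T7}
Step 9: wait(T4) -> count=0 queue=[T1,T5,T6,T4] holders={T7}
Final holders: {T7} -> T6 not in holders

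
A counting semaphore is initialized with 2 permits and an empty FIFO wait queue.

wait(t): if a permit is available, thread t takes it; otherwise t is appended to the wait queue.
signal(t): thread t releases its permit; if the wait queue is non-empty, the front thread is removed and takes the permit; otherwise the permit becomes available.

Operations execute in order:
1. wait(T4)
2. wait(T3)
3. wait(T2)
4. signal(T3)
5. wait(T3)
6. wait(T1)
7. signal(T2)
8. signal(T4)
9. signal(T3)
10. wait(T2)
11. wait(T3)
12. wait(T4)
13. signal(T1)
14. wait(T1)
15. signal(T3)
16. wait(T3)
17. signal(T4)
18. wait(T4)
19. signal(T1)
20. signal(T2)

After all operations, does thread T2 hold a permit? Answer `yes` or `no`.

Answer: no

Derivation:
Step 1: wait(T4) -> count=1 queue=[] holders={T4}
Step 2: wait(T3) -> count=0 queue=[] holders={T3,T4}
Step 3: wait(T2) -> count=0 queue=[T2] holders={T3,T4}
Step 4: signal(T3) -> count=0 queue=[] holders={T2,T4}
Step 5: wait(T3) -> count=0 queue=[T3] holders={T2,T4}
Step 6: wait(T1) -> count=0 queue=[T3,T1] holders={T2,T4}
Step 7: signal(T2) -> count=0 queue=[T1] holders={T3,T4}
Step 8: signal(T4) -> count=0 queue=[] holders={T1,T3}
Step 9: signal(T3) -> count=1 queue=[] holders={T1}
Step 10: wait(T2) -> count=0 queue=[] holders={T1,T2}
Step 11: wait(T3) -> count=0 queue=[T3] holders={T1,T2}
Step 12: wait(T4) -> count=0 queue=[T3,T4] holders={T1,T2}
Step 13: signal(T1) -> count=0 queue=[T4] holders={T2,T3}
Step 14: wait(T1) -> count=0 queue=[T4,T1] holders={T2,T3}
Step 15: signal(T3) -> count=0 queue=[T1] holders={T2,T4}
Step 16: wait(T3) -> count=0 queue=[T1,T3] holders={T2,T4}
Step 17: signal(T4) -> count=0 queue=[T3] holders={T1,T2}
Step 18: wait(T4) -> count=0 queue=[T3,T4] holders={T1,T2}
Step 19: signal(T1) -> count=0 queue=[T4] holders={T2,T3}
Step 20: signal(T2) -> count=0 queue=[] holders={T3,T4}
Final holders: {T3,T4} -> T2 not in holders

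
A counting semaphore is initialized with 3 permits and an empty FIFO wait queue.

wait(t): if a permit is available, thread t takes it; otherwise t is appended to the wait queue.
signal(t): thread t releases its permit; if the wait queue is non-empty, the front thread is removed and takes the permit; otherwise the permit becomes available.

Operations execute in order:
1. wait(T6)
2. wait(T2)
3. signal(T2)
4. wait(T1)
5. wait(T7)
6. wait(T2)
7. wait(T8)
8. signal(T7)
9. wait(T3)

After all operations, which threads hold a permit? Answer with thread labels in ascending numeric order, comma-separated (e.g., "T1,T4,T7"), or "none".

Step 1: wait(T6) -> count=2 queue=[] holders={T6}
Step 2: wait(T2) -> count=1 queue=[] holders={T2,T6}
Step 3: signal(T2) -> count=2 queue=[] holders={T6}
Step 4: wait(T1) -> count=1 queue=[] holders={T1,T6}
Step 5: wait(T7) -> count=0 queue=[] holders={T1,T6,T7}
Step 6: wait(T2) -> count=0 queue=[T2] holders={T1,T6,T7}
Step 7: wait(T8) -> count=0 queue=[T2,T8] holders={T1,T6,T7}
Step 8: signal(T7) -> count=0 queue=[T8] holders={T1,T2,T6}
Step 9: wait(T3) -> count=0 queue=[T8,T3] holders={T1,T2,T6}
Final holders: T1,T2,T6

Answer: T1,T2,T6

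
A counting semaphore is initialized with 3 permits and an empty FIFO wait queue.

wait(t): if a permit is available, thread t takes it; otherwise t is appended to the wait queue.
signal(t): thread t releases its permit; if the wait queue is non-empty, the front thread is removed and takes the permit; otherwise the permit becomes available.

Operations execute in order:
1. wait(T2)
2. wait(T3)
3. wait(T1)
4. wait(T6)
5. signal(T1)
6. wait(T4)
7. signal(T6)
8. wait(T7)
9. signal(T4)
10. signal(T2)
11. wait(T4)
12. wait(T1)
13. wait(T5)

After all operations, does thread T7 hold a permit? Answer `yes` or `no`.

Answer: yes

Derivation:
Step 1: wait(T2) -> count=2 queue=[] holders={T2}
Step 2: wait(T3) -> count=1 queue=[] holders={T2,T3}
Step 3: wait(T1) -> count=0 queue=[] holders={T1,T2,T3}
Step 4: wait(T6) -> count=0 queue=[T6] holders={T1,T2,T3}
Step 5: signal(T1) -> count=0 queue=[] holders={T2,T3,T6}
Step 6: wait(T4) -> count=0 queue=[T4] holders={T2,T3,T6}
Step 7: signal(T6) -> count=0 queue=[] holders={T2,T3,T4}
Step 8: wait(T7) -> count=0 queue=[T7] holders={T2,T3,T4}
Step 9: signal(T4) -> count=0 queue=[] holders={T2,T3,T7}
Step 10: signal(T2) -> count=1 queue=[] holders={T3,T7}
Step 11: wait(T4) -> count=0 queue=[] holders={T3,T4,T7}
Step 12: wait(T1) -> count=0 queue=[T1] holders={T3,T4,T7}
Step 13: wait(T5) -> count=0 queue=[T1,T5] holders={T3,T4,T7}
Final holders: {T3,T4,T7} -> T7 in holders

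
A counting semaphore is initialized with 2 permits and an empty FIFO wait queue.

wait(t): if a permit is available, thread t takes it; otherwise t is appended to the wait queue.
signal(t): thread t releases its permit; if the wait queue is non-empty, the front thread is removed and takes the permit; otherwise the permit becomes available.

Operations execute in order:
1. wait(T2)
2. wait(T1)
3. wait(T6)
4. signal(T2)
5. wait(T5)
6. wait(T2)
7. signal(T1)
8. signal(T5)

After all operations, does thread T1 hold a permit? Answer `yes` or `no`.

Step 1: wait(T2) -> count=1 queue=[] holders={T2}
Step 2: wait(T1) -> count=0 queue=[] holders={T1,T2}
Step 3: wait(T6) -> count=0 queue=[T6] holders={T1,T2}
Step 4: signal(T2) -> count=0 queue=[] holders={T1,T6}
Step 5: wait(T5) -> count=0 queue=[T5] holders={T1,T6}
Step 6: wait(T2) -> count=0 queue=[T5,T2] holders={T1,T6}
Step 7: signal(T1) -> count=0 queue=[T2] holders={T5,T6}
Step 8: signal(T5) -> count=0 queue=[] holders={T2,T6}
Final holders: {T2,T6} -> T1 not in holders

Answer: no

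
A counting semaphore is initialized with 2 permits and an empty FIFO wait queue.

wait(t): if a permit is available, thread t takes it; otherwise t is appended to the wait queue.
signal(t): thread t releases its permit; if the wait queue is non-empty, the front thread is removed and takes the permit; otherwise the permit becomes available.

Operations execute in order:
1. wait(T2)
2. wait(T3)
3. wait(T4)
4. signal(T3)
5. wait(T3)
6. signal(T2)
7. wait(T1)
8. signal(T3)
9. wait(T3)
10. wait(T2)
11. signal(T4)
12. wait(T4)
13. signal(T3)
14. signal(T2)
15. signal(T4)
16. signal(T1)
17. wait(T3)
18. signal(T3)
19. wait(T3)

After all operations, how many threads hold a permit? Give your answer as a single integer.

Step 1: wait(T2) -> count=1 queue=[] holders={T2}
Step 2: wait(T3) -> count=0 queue=[] holders={T2,T3}
Step 3: wait(T4) -> count=0 queue=[T4] holders={T2,T3}
Step 4: signal(T3) -> count=0 queue=[] holders={T2,T4}
Step 5: wait(T3) -> count=0 queue=[T3] holders={T2,T4}
Step 6: signal(T2) -> count=0 queue=[] holders={T3,T4}
Step 7: wait(T1) -> count=0 queue=[T1] holders={T3,T4}
Step 8: signal(T3) -> count=0 queue=[] holders={T1,T4}
Step 9: wait(T3) -> count=0 queue=[T3] holders={T1,T4}
Step 10: wait(T2) -> count=0 queue=[T3,T2] holders={T1,T4}
Step 11: signal(T4) -> count=0 queue=[T2] holders={T1,T3}
Step 12: wait(T4) -> count=0 queue=[T2,T4] holders={T1,T3}
Step 13: signal(T3) -> count=0 queue=[T4] holders={T1,T2}
Step 14: signal(T2) -> count=0 queue=[] holders={T1,T4}
Step 15: signal(T4) -> count=1 queue=[] holders={T1}
Step 16: signal(T1) -> count=2 queue=[] holders={none}
Step 17: wait(T3) -> count=1 queue=[] holders={T3}
Step 18: signal(T3) -> count=2 queue=[] holders={none}
Step 19: wait(T3) -> count=1 queue=[] holders={T3}
Final holders: {T3} -> 1 thread(s)

Answer: 1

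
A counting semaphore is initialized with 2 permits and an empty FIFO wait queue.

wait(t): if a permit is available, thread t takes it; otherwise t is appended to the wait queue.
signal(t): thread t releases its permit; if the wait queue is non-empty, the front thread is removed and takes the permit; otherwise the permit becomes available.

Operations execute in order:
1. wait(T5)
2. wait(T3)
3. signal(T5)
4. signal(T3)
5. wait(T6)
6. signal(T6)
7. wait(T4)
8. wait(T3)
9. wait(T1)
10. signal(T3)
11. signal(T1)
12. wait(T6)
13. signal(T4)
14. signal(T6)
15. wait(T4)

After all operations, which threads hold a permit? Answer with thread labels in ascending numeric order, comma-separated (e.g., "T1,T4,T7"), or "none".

Answer: T4

Derivation:
Step 1: wait(T5) -> count=1 queue=[] holders={T5}
Step 2: wait(T3) -> count=0 queue=[] holders={T3,T5}
Step 3: signal(T5) -> count=1 queue=[] holders={T3}
Step 4: signal(T3) -> count=2 queue=[] holders={none}
Step 5: wait(T6) -> count=1 queue=[] holders={T6}
Step 6: signal(T6) -> count=2 queue=[] holders={none}
Step 7: wait(T4) -> count=1 queue=[] holders={T4}
Step 8: wait(T3) -> count=0 queue=[] holders={T3,T4}
Step 9: wait(T1) -> count=0 queue=[T1] holders={T3,T4}
Step 10: signal(T3) -> count=0 queue=[] holders={T1,T4}
Step 11: signal(T1) -> count=1 queue=[] holders={T4}
Step 12: wait(T6) -> count=0 queue=[] holders={T4,T6}
Step 13: signal(T4) -> count=1 queue=[] holders={T6}
Step 14: signal(T6) -> count=2 queue=[] holders={none}
Step 15: wait(T4) -> count=1 queue=[] holders={T4}
Final holders: T4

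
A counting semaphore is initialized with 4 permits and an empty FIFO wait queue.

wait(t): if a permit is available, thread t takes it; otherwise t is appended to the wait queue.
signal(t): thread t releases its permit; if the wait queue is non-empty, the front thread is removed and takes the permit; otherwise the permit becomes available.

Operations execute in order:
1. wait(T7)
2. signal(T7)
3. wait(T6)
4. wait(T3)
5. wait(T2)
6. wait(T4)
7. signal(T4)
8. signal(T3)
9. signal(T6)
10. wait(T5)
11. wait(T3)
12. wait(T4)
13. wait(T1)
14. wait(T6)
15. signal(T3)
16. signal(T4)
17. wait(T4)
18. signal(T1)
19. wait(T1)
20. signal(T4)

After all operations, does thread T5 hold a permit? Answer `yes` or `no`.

Step 1: wait(T7) -> count=3 queue=[] holders={T7}
Step 2: signal(T7) -> count=4 queue=[] holders={none}
Step 3: wait(T6) -> count=3 queue=[] holders={T6}
Step 4: wait(T3) -> count=2 queue=[] holders={T3,T6}
Step 5: wait(T2) -> count=1 queue=[] holders={T2,T3,T6}
Step 6: wait(T4) -> count=0 queue=[] holders={T2,T3,T4,T6}
Step 7: signal(T4) -> count=1 queue=[] holders={T2,T3,T6}
Step 8: signal(T3) -> count=2 queue=[] holders={T2,T6}
Step 9: signal(T6) -> count=3 queue=[] holders={T2}
Step 10: wait(T5) -> count=2 queue=[] holders={T2,T5}
Step 11: wait(T3) -> count=1 queue=[] holders={T2,T3,T5}
Step 12: wait(T4) -> count=0 queue=[] holders={T2,T3,T4,T5}
Step 13: wait(T1) -> count=0 queue=[T1] holders={T2,T3,T4,T5}
Step 14: wait(T6) -> count=0 queue=[T1,T6] holders={T2,T3,T4,T5}
Step 15: signal(T3) -> count=0 queue=[T6] holders={T1,T2,T4,T5}
Step 16: signal(T4) -> count=0 queue=[] holders={T1,T2,T5,T6}
Step 17: wait(T4) -> count=0 queue=[T4] holders={T1,T2,T5,T6}
Step 18: signal(T1) -> count=0 queue=[] holders={T2,T4,T5,T6}
Step 19: wait(T1) -> count=0 queue=[T1] holders={T2,T4,T5,T6}
Step 20: signal(T4) -> count=0 queue=[] holders={T1,T2,T5,T6}
Final holders: {T1,T2,T5,T6} -> T5 in holders

Answer: yes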